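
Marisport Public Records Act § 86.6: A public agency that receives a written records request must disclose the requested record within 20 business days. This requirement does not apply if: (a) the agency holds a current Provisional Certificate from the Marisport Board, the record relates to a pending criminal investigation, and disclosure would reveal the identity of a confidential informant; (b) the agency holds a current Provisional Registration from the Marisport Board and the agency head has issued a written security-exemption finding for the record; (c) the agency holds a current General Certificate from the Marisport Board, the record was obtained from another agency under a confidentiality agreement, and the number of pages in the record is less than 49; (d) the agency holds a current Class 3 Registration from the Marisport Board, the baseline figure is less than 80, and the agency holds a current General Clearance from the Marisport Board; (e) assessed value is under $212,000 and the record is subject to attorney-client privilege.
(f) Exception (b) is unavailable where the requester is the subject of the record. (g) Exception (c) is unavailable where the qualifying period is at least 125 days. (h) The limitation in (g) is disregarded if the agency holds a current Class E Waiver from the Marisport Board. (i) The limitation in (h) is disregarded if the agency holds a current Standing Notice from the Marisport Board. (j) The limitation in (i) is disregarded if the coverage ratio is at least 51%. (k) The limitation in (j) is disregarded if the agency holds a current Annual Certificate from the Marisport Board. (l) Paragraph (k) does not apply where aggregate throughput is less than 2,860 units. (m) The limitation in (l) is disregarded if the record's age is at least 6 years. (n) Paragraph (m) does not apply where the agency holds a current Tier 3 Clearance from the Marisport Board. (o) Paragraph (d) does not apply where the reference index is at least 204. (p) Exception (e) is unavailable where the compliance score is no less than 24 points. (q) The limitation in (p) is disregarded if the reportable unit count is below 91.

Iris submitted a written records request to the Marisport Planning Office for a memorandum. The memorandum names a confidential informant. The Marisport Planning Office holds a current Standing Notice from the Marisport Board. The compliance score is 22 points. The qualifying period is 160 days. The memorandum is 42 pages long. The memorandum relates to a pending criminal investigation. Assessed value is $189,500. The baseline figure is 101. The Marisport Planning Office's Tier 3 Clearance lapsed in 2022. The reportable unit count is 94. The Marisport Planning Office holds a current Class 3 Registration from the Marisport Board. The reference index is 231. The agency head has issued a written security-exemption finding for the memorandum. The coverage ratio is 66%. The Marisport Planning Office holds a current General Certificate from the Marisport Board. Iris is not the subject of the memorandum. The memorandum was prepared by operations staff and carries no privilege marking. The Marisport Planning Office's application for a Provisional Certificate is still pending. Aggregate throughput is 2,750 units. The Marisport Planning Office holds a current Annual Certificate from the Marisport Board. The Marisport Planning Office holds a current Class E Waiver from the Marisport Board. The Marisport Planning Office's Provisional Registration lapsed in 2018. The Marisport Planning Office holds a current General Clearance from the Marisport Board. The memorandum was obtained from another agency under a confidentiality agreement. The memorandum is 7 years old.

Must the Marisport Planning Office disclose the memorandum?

Exception (a) does not apply: there is no Provisional Certificate in force.
Exception (b) does not apply: the Provisional Registration is not current.
Exception (c): a current General Certificate is held; the memorandum was obtained under a confidentiality agreement; the number of pages in the record is 42, less than the 49 limit — every condition holds. But applying paragraphs (g)–(n): (g) is engaged — the qualifying period is 160 days, meeting the 125 days threshold. (h) would limit (g) — a current Class E Waiver is held — but (i) sets (h) aside: (i) operates against (h): a current Standing Notice is held. (j) applies (the coverage ratio is 66%, meeting the 51% threshold), but is itself disapplied by (k): (k) operates against (j): a current Annual Certificate is held. (l) operates (aggregate throughput is 2,750 units, less than the 2,860 units limit), but is overridden by (m): (m) operates against (l): the record's age is 7 years, meeting the 6 years threshold. (n), which would lift (m), does not operate here — there is no Tier 3 Clearance in force. (c) is therefore removed.
Exception (d) requires that the baseline figure is less than 80; but the baseline figure is 101, not less than 80, so (d) is unavailable.
Exception (e) fails — the memorandum carries no privilege marking.
No exception displaces § 86.6.

Yes — the Marisport Planning Office must disclose the memorandum.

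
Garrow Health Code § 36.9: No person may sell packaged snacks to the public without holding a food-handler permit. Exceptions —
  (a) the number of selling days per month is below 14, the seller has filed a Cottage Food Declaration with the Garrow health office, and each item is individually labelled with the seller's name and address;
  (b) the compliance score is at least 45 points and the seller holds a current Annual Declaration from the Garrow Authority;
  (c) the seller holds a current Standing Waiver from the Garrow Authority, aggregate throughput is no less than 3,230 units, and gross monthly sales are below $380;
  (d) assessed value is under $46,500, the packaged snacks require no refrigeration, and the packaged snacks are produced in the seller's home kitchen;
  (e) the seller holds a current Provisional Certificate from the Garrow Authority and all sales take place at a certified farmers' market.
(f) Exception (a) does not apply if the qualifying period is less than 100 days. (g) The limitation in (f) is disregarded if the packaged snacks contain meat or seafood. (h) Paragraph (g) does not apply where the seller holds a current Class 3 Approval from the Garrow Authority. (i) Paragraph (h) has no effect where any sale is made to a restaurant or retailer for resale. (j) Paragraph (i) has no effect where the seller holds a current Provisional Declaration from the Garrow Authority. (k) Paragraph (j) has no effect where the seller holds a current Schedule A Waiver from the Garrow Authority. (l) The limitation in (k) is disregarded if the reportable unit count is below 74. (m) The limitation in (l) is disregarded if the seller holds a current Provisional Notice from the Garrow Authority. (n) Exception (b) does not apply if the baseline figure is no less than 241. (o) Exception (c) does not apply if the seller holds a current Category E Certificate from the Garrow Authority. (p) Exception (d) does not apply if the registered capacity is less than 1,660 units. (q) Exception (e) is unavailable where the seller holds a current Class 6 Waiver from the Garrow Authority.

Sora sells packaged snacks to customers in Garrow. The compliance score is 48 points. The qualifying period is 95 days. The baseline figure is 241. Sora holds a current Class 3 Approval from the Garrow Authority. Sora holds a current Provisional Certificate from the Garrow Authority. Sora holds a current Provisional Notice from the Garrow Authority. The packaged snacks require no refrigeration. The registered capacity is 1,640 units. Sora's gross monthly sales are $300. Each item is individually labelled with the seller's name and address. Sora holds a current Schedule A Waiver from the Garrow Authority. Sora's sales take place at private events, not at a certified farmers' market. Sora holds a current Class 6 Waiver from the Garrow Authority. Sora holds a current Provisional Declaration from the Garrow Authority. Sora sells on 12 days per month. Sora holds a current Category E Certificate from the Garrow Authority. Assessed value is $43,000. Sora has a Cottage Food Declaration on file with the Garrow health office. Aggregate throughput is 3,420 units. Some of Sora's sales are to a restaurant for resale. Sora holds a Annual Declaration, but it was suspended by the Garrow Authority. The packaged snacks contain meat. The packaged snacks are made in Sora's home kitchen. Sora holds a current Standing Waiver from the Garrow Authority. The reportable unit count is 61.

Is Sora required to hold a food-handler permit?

No — exception (a) applies; Sora is not required to hold a food-handler permit.

All of (a)'s requirements are met (the number of selling days per month is 12, below the 14 limit; a Cottage Food Declaration is on file; items are individually labelled). As to paragraphs (f)–(m): (f) would limit (a) — the qualifying period is 95 days, less than the 100 days limit — but (g) sets (f) aside: (g) operates — the packaged snacks contain meat. (h) operates (a current Class 3 Approval is held), but is displaced by (i): (i) operates against (h): some sales are to a restaurant for resale. (j) applies (a current Provisional Declaration is held), but is overridden by (k): (k) operates against (j): a current Schedule A Waiver is held. (l) would limit (k) — the reportable unit count is 61, below the 74 limit — but (m) sets (l) aside: (m) operates against (l): a current Provisional Notice is held. Exception (a) stands.
Exception (b) fails — no current Annual Declaration is held.
Exception (c) is satisfied on its face — a current Standing Waiver is held; aggregate throughput is 3,420 units, meeting the 3,230 units threshold; gross monthly sales are $300, below the $380 limit. But: (o) operates — a current Category E Certificate is held. Exception (c) does not apply.
Exception (d) is satisfied on its face — assessed value is $43,000, under the $46,500 limit; the packaged snacks are shelf-stable; the packaged snacks are home-kitchen produced. However, paragraph (p) must be considered: (p) operates against (d): the registered capacity is 1,640 units, less than the 1,660 units limit. (d) is therefore removed.
Exception (e) requires that all sales take place at a certified farmers' market; but sales are at private events, not a certified farmers' market, so (e) is unavailable.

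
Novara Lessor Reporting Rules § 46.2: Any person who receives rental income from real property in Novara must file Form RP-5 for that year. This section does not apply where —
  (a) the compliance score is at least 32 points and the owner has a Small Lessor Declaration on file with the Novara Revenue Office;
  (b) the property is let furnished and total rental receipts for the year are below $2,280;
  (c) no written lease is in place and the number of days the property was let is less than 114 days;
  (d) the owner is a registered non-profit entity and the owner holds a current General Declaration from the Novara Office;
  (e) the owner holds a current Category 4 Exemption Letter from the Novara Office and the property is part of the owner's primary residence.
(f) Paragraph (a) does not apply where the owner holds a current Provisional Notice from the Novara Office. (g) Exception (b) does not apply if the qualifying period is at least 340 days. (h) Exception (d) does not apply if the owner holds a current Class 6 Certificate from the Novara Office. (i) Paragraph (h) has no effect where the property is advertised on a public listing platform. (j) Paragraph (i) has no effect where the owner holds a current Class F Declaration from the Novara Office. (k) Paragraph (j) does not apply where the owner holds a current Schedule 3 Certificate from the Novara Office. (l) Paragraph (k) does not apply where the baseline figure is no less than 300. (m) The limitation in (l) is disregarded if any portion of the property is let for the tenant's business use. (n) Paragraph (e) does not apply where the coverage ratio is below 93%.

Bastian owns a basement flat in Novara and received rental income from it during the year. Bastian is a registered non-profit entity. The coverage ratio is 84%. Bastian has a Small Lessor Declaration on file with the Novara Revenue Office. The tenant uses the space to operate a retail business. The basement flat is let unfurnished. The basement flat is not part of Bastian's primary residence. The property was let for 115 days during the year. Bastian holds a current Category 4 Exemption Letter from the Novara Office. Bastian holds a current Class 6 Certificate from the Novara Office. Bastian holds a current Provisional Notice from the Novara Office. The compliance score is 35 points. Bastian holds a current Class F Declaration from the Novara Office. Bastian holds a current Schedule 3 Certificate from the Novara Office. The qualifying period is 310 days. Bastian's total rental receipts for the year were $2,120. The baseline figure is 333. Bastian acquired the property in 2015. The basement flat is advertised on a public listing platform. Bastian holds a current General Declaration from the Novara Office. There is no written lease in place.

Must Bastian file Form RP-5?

All of (a)'s requirements are met (the compliance score is 35 points, meeting the 32 points threshold; a Small Lessor Declaration is on file). Turning to paragraph (f): (f) operates — a current Provisional Notice is held. Exception (a) does not apply.
Exception (b) requires that the property is let furnished; but the property is let unfurnished, so (b) is unavailable.
Exception (c) does not apply: the number of days the property was let is 115 days, not less than 114 days.
Exception (d)'s conditions are all satisfied: Bastian is a registered non-profit; a current General Declaration is held. As to paragraphs (h)–(m): (h) would limit (d) — a current Class 6 Certificate is held — but (i) sets (h) aside: (i) operates against (h): the property is publicly advertised. (j) would limit (i) — a current Class F Declaration is held — but (k) sets (j) aside: (k) is triggered — a current Schedule 3 Certificate is held. (l) would limit (k) — the baseline figure is 333, meeting the 300 threshold — but (m) sets (l) aside: (m) operates against (l): the space is let for business use. Exception (d) stands.
Exception (e) fails — the basement flat is not part of the primary residence.

No — exception (d) applies; Bastian is not required to file Form RP-5.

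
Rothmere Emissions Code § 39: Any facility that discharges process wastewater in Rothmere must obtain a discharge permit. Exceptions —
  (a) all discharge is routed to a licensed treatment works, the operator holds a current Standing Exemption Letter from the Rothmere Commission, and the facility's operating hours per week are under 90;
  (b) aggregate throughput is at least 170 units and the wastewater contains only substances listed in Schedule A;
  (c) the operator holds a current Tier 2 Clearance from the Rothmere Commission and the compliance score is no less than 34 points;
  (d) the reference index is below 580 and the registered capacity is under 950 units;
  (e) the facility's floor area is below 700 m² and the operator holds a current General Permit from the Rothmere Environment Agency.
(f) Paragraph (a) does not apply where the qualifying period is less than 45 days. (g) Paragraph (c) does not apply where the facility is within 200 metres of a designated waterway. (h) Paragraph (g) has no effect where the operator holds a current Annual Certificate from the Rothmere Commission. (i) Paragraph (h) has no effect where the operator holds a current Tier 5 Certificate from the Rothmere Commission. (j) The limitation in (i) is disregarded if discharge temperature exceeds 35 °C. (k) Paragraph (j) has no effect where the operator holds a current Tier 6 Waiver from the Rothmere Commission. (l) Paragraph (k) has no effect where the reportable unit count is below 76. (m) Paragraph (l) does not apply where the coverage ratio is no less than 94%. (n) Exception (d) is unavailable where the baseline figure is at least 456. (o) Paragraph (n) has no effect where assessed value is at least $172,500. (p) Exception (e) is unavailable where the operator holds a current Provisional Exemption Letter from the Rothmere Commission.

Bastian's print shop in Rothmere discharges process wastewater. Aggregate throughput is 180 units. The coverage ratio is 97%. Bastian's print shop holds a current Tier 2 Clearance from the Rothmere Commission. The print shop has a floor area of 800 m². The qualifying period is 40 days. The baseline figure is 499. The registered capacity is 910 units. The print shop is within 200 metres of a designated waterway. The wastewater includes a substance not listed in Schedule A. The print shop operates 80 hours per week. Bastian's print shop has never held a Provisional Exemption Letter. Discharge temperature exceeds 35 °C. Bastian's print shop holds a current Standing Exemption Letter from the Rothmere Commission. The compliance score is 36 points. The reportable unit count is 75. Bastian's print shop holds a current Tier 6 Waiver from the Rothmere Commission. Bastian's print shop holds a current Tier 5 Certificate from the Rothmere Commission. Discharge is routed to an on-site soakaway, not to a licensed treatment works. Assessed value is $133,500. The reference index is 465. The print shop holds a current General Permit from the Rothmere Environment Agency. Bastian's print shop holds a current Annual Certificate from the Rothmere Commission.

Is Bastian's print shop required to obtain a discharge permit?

Yes — Bastian's print shop must obtain a discharge permit.

Exception (a) requires that all discharge is routed to a licensed treatment works; but discharge is not routed to a licensed treatment works, so (a) is unavailable.
Exception (b) does not apply: the wastewater includes a non-Schedule-A substance.
Exception (c): a current Tier 2 Clearance is held; the compliance score is 36 points, meeting the 34 points threshold — every condition holds. But: (g) operates against (c): the print shop is within 200 m of a designated waterway. (h) is triggered (a current Annual Certificate is held), but is itself disapplied by (i): (i) operates against (h): a current Tier 5 Certificate is held. (j) applies (discharge temperature exceeds 35 °C), but is overridden by (k): (k) applies — a current Tier 6 Waiver is held. (l) is engaged (the reportable unit count is 75, below the 76 limit), but is itself disapplied by (m): (m) operates against (l): the coverage ratio is 97%, meeting the 94% threshold. Exception (c) does not apply.
All of (d)'s requirements are met (the reference index is 465, below the 580 limit; the registered capacity is 910 units, under the 950 units limit). However, paragraphs (n)–(o) must be considered: (n) operates against (d): the baseline figure is 499, meeting the 456 threshold. (o), which would lift (n), is inapplicable — assessed value is $133,500, short of $172,500. Exception (d) does not apply.
Exception (e) does not apply: the facility's floor area is 800 m², not below 700 m².
No exception applies. The general rule governs.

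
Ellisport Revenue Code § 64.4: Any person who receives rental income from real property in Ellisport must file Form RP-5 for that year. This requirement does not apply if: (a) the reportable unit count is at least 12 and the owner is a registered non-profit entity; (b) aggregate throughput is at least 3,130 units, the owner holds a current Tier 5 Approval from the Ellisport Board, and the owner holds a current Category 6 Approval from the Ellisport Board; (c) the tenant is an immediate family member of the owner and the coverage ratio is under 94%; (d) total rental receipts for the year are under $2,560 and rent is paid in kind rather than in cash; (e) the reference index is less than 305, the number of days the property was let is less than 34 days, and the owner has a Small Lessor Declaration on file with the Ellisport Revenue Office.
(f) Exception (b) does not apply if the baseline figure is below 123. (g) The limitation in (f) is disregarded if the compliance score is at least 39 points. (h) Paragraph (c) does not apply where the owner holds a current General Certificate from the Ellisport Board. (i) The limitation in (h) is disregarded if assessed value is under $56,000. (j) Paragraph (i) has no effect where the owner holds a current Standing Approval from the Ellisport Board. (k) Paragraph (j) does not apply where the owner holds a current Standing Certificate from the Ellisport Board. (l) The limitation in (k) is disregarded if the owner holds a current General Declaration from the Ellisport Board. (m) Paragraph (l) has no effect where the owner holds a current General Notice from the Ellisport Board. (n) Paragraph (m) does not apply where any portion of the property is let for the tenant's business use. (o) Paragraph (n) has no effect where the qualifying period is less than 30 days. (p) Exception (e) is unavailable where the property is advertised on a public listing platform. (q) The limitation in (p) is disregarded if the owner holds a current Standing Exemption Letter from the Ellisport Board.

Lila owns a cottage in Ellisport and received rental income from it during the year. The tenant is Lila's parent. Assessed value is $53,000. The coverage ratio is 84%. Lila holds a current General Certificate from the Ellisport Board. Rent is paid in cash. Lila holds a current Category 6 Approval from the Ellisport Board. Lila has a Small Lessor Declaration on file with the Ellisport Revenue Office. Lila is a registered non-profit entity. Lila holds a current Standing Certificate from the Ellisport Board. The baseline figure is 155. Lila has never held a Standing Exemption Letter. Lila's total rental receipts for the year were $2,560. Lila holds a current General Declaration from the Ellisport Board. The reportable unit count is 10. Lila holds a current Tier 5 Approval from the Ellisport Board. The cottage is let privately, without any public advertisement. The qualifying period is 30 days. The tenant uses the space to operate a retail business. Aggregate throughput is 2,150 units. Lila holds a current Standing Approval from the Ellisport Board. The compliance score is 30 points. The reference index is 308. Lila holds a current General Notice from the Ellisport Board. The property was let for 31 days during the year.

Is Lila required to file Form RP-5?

Exception (a) requires that the reportable unit count is at least 12; but the reportable unit count is 10, short of 12, so (a) is unavailable.
Exception (b) requires that aggregate throughput is at least 3,130 units; but aggregate throughput is 2,150 units, short of 3,130 units, so (b) is unavailable.
Exception (c) is satisfied on its face — the tenant is an immediate family member; the coverage ratio is 84%, under the 94% limit. But applying paragraphs (h)–(o): (h) operates against (c): a current General Certificate is held. (i) is engaged (assessed value is $53,000, under the $56,000 limit), but is overridden by (j): (j) operates against (i): a current Standing Approval is held. (k) operates (a current Standing Certificate is held), but is overridden by (l): (l) operates against (k): a current General Declaration is held. (m) is engaged (a current General Notice is held), but is displaced by (n): (n) operates — the space is let for business use. (o) is inapplicable (the qualifying period is 30 days, not less than 30 days), so (n) stands. So (c) is unavailable.
Exception (d) requires that total rental receipts for the year are under $2,560; but total rental receipts for the year are $2,560, not under $2,560, so (d) is unavailable.
Exception (e) fails — the reference index is 308, not less than 305.
Every exception is unavailable, so the rule governs.

Yes — Lila must file Form RP-5.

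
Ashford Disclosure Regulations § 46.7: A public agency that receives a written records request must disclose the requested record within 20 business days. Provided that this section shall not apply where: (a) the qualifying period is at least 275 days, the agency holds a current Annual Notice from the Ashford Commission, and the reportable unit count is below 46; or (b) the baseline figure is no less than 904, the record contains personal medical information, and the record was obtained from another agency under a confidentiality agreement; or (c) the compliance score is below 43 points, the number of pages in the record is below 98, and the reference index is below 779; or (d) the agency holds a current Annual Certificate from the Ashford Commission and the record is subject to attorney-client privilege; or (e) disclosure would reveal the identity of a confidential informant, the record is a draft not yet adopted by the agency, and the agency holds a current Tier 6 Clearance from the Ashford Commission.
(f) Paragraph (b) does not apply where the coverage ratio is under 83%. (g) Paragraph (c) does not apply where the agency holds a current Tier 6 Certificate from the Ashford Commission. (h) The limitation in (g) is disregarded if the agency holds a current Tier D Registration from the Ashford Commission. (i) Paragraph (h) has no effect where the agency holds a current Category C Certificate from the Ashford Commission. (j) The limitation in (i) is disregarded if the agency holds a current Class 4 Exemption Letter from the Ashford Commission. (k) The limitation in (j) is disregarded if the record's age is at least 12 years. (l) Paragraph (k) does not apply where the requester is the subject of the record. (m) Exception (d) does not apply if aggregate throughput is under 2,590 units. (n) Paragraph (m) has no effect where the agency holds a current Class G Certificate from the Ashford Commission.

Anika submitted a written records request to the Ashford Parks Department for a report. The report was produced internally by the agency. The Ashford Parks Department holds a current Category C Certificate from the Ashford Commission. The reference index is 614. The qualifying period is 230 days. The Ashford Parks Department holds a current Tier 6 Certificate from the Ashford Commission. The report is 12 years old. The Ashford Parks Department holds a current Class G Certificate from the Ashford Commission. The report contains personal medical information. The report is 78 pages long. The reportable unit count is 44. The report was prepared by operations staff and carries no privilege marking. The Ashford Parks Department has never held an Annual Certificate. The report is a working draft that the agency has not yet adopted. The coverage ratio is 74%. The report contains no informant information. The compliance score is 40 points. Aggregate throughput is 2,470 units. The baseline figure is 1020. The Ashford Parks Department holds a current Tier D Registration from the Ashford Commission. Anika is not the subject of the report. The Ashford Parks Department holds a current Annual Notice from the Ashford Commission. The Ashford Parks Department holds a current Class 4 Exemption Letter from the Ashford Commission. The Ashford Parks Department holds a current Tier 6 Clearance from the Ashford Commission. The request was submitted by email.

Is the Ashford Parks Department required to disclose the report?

Exception (a) requires that the qualifying period is at least 275 days; but the qualifying period is 230 days, short of 275 days, so (a) is unavailable.
Exception (b) does not apply: the report was produced internally.
All of (c)'s requirements are met (the compliance score is 40 points, below the 43 points limit; the number of pages in the record is 78, below the 98 limit; the reference index is 614, below the 779 limit). However, paragraphs (g)–(l) must be considered: (g) is triggered — a current Tier 6 Certificate is held. (h) would limit (g) — a current Tier D Registration is held — but (i) sets (h) aside: (i) is engaged — a current Category C Certificate is held. (j) would limit (i) — a current Class 4 Exemption Letter is held — but (k) sets (j) aside: (k) operates against (j): the record's age is 12 years, meeting the 12 years threshold. (l), which would lift (k), is inapplicable — Anika is not the subject of the report. So (c) is unavailable.
Exception (d) does not apply: the Annual Certificate is not current.
Exception (e) fails — the report contains no informant information.
No exception is made out. the Ashford Parks Department falls within the general rule.

Yes — the Ashford Parks Department must disclose the report.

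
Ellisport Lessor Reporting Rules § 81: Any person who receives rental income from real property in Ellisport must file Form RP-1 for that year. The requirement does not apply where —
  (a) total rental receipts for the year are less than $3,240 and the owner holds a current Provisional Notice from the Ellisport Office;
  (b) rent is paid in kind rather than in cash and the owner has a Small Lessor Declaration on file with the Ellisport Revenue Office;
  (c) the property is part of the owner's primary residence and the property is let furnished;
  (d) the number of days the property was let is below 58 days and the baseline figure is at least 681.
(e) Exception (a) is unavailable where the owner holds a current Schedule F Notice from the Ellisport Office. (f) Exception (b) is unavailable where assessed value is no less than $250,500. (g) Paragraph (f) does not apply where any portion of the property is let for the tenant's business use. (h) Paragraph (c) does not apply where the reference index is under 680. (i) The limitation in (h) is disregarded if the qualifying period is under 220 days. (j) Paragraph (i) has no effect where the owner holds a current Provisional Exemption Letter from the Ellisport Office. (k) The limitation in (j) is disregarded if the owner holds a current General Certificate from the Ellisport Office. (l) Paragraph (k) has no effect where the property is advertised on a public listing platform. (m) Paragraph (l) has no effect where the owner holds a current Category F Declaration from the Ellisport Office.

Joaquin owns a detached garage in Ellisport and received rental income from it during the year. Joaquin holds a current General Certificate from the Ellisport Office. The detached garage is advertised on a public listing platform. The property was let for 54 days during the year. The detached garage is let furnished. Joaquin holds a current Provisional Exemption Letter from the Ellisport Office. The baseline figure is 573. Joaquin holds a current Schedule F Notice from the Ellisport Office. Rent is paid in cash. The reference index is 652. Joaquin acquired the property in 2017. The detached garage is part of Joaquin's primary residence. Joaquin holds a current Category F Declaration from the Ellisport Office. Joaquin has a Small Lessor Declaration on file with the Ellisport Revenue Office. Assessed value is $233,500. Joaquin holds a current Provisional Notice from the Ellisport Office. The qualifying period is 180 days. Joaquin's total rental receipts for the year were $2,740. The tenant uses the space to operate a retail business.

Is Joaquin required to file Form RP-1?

No — exception (c) applies; Joaquin is not required to file Form RP-1.

All of (a)'s requirements are met (total rental receipts for the year are $2,740, less than the $3,240 limit; a current Provisional Notice is held). But applying paragraph (e): (e) is triggered — a current Schedule F Notice is held. (a) is therefore removed.
Exception (b) does not apply: rent is paid in cash.
All of (c)'s requirements are met (the detached garage is part of the primary residence; the property is let furnished). As to paragraphs (h)–(m): (h) is engaged (the reference index is 652, under the 680 limit), but is itself disapplied by (i): (i) operates against (h): the qualifying period is 180 days, under the 220 days limit. (j) would limit (i) — a current Provisional Exemption Letter is held — but (k) sets (j) aside: (k) operates against (j): a current General Certificate is held. (l) would limit (k) — the property is publicly advertised — but (m) sets (l) aside: (m) operates against (l): a current Category F Declaration is held. (c) remains available.
Exception (d) requires that the baseline figure is at least 681; but the baseline figure is 573, short of 681, so (d) is unavailable.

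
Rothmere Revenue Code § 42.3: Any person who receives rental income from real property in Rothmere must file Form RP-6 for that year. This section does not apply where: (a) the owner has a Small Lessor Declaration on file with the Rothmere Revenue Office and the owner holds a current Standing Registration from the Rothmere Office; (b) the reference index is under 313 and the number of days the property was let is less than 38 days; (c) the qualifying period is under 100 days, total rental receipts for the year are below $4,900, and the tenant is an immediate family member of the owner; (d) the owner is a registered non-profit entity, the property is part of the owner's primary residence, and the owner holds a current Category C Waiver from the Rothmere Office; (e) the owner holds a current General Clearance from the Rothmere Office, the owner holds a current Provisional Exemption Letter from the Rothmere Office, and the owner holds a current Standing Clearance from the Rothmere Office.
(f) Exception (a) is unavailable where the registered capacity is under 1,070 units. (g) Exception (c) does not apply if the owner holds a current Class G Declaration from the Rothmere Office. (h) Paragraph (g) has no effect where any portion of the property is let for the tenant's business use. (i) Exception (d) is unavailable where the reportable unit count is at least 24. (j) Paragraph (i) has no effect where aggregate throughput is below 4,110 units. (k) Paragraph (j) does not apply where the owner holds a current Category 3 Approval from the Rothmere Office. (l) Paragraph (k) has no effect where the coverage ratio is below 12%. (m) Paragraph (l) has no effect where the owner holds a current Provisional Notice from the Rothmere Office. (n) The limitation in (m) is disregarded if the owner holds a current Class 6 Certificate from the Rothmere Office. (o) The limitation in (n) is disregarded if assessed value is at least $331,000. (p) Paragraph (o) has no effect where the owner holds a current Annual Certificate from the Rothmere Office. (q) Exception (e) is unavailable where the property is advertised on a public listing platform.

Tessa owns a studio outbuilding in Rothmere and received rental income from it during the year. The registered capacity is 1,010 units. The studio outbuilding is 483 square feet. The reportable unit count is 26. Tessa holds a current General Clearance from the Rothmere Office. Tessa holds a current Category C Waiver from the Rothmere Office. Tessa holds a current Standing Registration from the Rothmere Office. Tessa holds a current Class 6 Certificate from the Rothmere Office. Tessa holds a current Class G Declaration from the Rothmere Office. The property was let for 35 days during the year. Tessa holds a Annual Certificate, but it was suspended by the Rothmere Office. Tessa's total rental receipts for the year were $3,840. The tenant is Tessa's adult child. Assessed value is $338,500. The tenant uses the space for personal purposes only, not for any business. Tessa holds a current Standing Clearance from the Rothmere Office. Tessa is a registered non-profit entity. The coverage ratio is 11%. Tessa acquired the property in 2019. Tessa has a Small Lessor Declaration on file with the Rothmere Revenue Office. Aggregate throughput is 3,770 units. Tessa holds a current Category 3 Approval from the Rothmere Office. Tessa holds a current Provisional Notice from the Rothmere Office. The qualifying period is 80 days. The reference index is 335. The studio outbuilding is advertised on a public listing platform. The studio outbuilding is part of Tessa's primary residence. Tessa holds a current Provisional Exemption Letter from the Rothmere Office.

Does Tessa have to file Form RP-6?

Yes — Tessa must file Form RP-6.

Exception (a) is satisfied on its face — a Small Lessor Declaration is on file; a current Standing Registration is held. But applying paragraph (f): (f) is triggered — the registered capacity is 1,010 units, under the 1,070 units limit. So (a) is unavailable.
Exception (b) fails — the reference index is 335, not under 313.
All of (c)'s requirements are met (the qualifying period is 80 days, under the 100 days limit; total rental receipts for the year are $3,840, below the $4,900 limit; the tenant is an immediate family member). Turning to paragraphs (g)–(h): (g) operates against (c): a current Class G Declaration is held. (h), which would lift (g), is inapplicable — the space is used for personal purposes only. (c) is therefore removed.
All of (d)'s requirements are met (Tessa is a registered non-profit; the studio outbuilding is part of the primary residence; a current Category C Waiver is held). But applying paragraphs (i)–(p): (i) operates against (d): the reportable unit count is 26, meeting the 24 threshold. (j) applies (aggregate throughput is 3,770 units, below the 4,110 units limit), but is overridden by (k): (k) operates — a current Category 3 Approval is held. (l) would limit (k) — the coverage ratio is 11%, below the 12% limit — but (m) sets (l) aside: (m) is engaged — a current Provisional Notice is held. (n) would limit (m) — a current Class 6 Certificate is held — but (o) sets (n) aside: (o) applies — assessed value is $338,500, meeting the $331,000 threshold. (p) is not triggered (there is no Annual Certificate in force), so (o) stands. (d) is therefore removed.
Exception (e): a current General Clearance is held; a current Provisional Exemption Letter is held; a current Standing Clearance is held — every condition holds. Turning to paragraph (q): (q) is triggered — the property is publicly advertised. Exception (e) does not apply.
No exception is made out. Tessa falls within the general rule.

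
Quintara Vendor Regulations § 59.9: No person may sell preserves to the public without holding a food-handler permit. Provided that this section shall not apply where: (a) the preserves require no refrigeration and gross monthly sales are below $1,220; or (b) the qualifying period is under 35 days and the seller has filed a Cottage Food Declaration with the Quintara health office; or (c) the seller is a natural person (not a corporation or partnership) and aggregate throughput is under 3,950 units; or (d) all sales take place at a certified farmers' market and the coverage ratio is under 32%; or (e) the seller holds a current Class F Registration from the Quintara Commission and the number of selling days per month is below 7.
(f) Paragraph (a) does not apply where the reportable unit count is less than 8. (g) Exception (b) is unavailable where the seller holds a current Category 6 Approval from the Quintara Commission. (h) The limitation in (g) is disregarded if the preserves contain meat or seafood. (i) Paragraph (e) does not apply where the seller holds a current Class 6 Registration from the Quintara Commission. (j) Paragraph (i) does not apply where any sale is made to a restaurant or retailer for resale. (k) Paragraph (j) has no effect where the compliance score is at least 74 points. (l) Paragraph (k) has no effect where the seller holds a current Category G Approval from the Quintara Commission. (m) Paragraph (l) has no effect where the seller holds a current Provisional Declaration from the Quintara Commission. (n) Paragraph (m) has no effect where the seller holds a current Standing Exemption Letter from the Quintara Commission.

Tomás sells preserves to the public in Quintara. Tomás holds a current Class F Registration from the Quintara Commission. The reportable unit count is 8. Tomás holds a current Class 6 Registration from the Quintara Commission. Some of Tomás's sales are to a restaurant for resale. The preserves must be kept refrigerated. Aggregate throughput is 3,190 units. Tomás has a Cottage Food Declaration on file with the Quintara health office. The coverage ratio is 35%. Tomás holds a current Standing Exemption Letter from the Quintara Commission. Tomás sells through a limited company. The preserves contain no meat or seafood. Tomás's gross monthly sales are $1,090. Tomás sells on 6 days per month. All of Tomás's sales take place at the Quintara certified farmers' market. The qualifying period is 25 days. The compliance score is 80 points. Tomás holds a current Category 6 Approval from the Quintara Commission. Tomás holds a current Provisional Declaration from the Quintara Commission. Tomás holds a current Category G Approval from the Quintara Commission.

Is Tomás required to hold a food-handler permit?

No — exception (e) applies; Tomás is not required to hold a food-handler permit.

Exception (a) does not apply: the preserves require refrigeration.
Exception (b): the qualifying period is 25 days, under the 35 days limit; a Cottage Food Declaration is on file — every condition holds. But applying paragraphs (g)–(h): (g) is triggered — a current Category 6 Approval is held. (h) is not triggered (the preserves contain no meat or seafood), so (g) stands. So (b) is unavailable.
Exception (c) fails — the seller operates through a limited company.
Exception (d) fails — the coverage ratio is 35%, not under 32%.
All of (e)'s requirements are met (a current Class F Registration is held; the number of selling days per month is 6, below the 7 limit). As to paragraphs (i)–(n): (i) would limit (e) — a current Class 6 Registration is held — but (j) sets (i) aside: (j) is engaged — some sales are to a restaurant for resale. (k) would limit (j) — the compliance score is 80 points, meeting the 74 points threshold — but (l) sets (k) aside: (l) applies — a current Category G Approval is held. (m) would limit (l) — a current Provisional Declaration is held — but (n) sets (m) aside: (n) applies — a current Standing Exemption Letter is held. (e) remains available.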